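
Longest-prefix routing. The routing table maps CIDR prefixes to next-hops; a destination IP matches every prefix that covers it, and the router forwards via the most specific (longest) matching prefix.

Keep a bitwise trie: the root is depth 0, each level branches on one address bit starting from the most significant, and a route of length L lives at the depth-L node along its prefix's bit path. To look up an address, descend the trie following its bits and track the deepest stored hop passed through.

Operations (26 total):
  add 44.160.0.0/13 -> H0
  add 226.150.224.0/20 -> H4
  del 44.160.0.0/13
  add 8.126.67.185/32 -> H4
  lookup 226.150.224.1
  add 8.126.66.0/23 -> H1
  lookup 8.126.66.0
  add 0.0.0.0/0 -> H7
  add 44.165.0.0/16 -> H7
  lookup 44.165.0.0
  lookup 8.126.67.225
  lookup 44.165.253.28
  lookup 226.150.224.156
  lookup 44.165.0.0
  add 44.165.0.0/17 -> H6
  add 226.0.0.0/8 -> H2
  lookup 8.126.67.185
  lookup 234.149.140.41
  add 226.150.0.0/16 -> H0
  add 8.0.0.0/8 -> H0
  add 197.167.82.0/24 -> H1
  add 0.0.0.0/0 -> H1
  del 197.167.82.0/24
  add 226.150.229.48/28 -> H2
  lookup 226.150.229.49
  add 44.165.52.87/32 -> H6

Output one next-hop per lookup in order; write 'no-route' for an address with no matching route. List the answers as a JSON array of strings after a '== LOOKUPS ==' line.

Trace:
  add 44.160.0.0/13 -> H0 at depth 13
  add 226.150.224.0/20 -> H4 at depth 20
  - 44.160.0.0/13 clear@13
  add 8.126.67.185/32 -> H4 at depth 32
  lookup 226.150.224.1: bits 11100010100101101110 walk d0:-→d1:-→d2:-→d3:-→d4:-→d5:-→d6:-→d7:-→d8:-→d9:-→d10:-→d11:-→d12:-→d13:-→d14:-→d15:-→d16:-→d17:-→d18:-→d19:-→d20:H4 -> H4
  add 8.126.66.0/23 -> H1 at depth 23
  lookup 8.126.66.0: bits 00001000011111100100001 walk d0:-→d1:-→d2:-→d3:-→d4:-→d5:-→d6:-→d7:-→d8:-→d9:-→d10:-→d11:-→d12:-→d13:-→d14:-→d15:-→d16:-→d17:-→d18:-→d19:-→d20:-→d21:-→d22:-→d23:H1 -> H1
  add 0.0.0.0/0 -> H7 at depth 0
  add 44.165.0.0/16 -> H7 at depth 16
  lookup 44.165.0.0: bits 0010110010100101 walk d0:H7→d1:-→d2:-→d3:-→d4:-→d5:-→d6:-→d7:-→d8:-→d9:-→d10:-→d11:-→d12:-→d13:-→d14:-→d15:-→d16:H7 -> H7
  lookup 8.126.67.225: bits 0000100001111110010000111 walk d0:H7→d1:-→d2:-→d3:-→d4:-→d5:-→d6:-→d7:-→d8:-→d9:-→d10:-→d11:-→d12:-→d13:-→d14:-→d15:-→d16:-→d17:-→d18:-→d19:-→d20:-→d21:-→d22:-→d23:H1→d24:-→d25:- -> H1
  lookup 44.165.253.28: bits 0010110010100101 walk d0:H7→d1:-→d2:-→d3:-→d4:-→d5:-→d6:-→d7:-→d8:-→d9:-→d10:-→d11:-→d12:-→d13:-→d14:-→d15:-→d16:H7 -> H7
  lookup 226.150.224.156: bits 11100010100101101110 walk d0:H7→d1:-→d2:-→d3:-→d4:-→d5:-→d6:-→d7:-→d8:-→d9:-→d10:-→d11:-→d12:-→d13:-→d14:-→d15:-→d16:-→d17:-→d18:-→d19:-→d20:H4 -> H4
  lookup 44.165.0.0: bits 0010110010100101 walk d0:H7→d1:-→d2:-→d3:-→d4:-→d5:-→d6:-→d7:-→d8:-→d9:-→d10:-→d11:-→d12:-→d13:-→d14:-→d15:-→d16:H7 -> H7
  add 44.165.0.0/17 -> H6 at depth 17
  add 226.0.0.0/8 -> H2 at depth 8
  lookup 8.126.67.185: bits 00001000011111100100001110111001 walk d0:H7→d1:-→d2:-→d3:-→d4:-→d5:-→d6:-→d7:-→d8:-→d9:-→d10:-→d11:-→d12:-→d13:-→d14:-→d15:-→d16:-→d17:-→d18:-→d19:-→d20:-→d21:-→d22:-→d23:H1→d24:-→d25:-→d26:-→d27:-→d28:-→d29:-→d30:-→d31:-→d32:H4 -> H4
  lookup 234.149.140.41: bits 1110 walk d0:H7→d1:-→d2:-→d3:-→d4:- -> H7
  add 226.150.0.0/16 -> H0 at depth 16
  add 8.0.0.0/8 -> H0 at depth 8
  add 197.167.82.0/24 -> H1 at depth 24
  add 0.0.0.0/0 -> H1 at depth 0
  - 197.167.82.0/24 clear@24
  add 226.150.229.48/28 -> H2 at depth 28
  lookup 226.150.229.49: bits 1110001010010110111001010011 walk d0:H1→d1:-→d2:-→d3:-→d4:-→d5:-→d6:-→d7:-→d8:H2→d9:-→d10:-→d11:-→d12:-→d13:-→d14:-→d15:-→d16:H0→d17:-→d18:-→d19:-→d20:H4→d21:-→d22:-→d23:-→d24:-→d25:-→d26:-→d27:-→d28:H2 -> H2
  add 44.165.52.87/32 -> H6 at depth 32

== LOOKUPS ==
["H4","H1","H7","H1","H7","H4","H7","H4","H7","H2"]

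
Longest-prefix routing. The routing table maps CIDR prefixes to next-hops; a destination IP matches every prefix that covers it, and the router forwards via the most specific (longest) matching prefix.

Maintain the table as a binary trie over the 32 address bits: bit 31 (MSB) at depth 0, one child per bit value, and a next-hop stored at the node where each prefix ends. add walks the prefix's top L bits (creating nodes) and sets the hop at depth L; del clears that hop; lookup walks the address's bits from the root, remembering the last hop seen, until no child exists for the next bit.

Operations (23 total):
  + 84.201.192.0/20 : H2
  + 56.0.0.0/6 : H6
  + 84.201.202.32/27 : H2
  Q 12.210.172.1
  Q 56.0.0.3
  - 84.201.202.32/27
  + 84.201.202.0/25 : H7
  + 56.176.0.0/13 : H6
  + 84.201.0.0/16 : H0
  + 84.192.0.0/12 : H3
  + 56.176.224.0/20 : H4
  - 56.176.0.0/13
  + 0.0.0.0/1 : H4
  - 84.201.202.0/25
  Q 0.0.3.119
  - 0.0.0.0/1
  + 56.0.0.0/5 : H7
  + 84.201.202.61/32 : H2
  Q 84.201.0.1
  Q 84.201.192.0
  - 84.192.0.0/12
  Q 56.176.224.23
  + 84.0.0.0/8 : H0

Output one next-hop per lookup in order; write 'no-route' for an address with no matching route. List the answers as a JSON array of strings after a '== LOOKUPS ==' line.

Apply in order:
  + 84.201.192.0/20 (H2) depth=20
  + 56.0.0.0/6 (H6) depth=6
  + 84.201.202.32/27 (H2) depth=27
  ? 12.210.172.1  path d0:-→d1:-→d2:-  best=no-route
  ? 56.0.0.3  path d0:-→d1:-→d2:-→d3:-→d4:-→d5:-→d6:H6  best=H6
  - 84.201.202.32/27 clear@27
  + 84.201.202.0/25 (H7) depth=25
  + 56.176.0.0/13 (H6) depth=13
  + 84.201.0.0/16 (H0) depth=16
  + 84.192.0.0/12 (H3) depth=12
  + 56.176.224.0/20 (H4) depth=20
  - 56.176.0.0/13 clear@13
  + 0.0.0.0/1 (H4) depth=1
  - 84.201.202.0/25 clear@25
  ? 0.0.3.119  path d0:-→d1:H4→d2:-  best=H4
  - 0.0.0.0/1 clear@1
  + 56.0.0.0/5 (H7) depth=5
  + 84.201.202.61/32 (H2) depth=32
  ? 84.201.0.1  path d0:-→d1:-→d2:-→d3:-→d4:-→d5:-→d6:-→d7:-→d8:-→d9:-→d10:-→d11:-→d12:H3→d13:-→d14:-→d15:-→d16:H0  best=H0
  ? 84.201.192.0  path d0:-→d1:-→d2:-→d3:-→d4:-→d5:-→d6:-→d7:-→d8:-→d9:-→d10:-→d11:-→d12:H3→d13:-→d14:-→d15:-→d16:H0→d17:-→d18:-→d19:-→d20:H2  best=H2
  - 84.192.0.0/12 clear@12
  ? 56.176.224.23  path d0:-→d1:-→d2:-→d3:-→d4:-→d5:H7→d6:H6→d7:-→d8:-→d9:-→d10:-→d11:-→d12:-→d13:-→d14:-→d15:-→d16:-→d17:-→d18:-→d19:-→d20:H4  best=H4
  + 84.0.0.0/8 (H0) depth=8

== LOOKUPS ==
["no-route","H6","H4","H0","H2","H4"]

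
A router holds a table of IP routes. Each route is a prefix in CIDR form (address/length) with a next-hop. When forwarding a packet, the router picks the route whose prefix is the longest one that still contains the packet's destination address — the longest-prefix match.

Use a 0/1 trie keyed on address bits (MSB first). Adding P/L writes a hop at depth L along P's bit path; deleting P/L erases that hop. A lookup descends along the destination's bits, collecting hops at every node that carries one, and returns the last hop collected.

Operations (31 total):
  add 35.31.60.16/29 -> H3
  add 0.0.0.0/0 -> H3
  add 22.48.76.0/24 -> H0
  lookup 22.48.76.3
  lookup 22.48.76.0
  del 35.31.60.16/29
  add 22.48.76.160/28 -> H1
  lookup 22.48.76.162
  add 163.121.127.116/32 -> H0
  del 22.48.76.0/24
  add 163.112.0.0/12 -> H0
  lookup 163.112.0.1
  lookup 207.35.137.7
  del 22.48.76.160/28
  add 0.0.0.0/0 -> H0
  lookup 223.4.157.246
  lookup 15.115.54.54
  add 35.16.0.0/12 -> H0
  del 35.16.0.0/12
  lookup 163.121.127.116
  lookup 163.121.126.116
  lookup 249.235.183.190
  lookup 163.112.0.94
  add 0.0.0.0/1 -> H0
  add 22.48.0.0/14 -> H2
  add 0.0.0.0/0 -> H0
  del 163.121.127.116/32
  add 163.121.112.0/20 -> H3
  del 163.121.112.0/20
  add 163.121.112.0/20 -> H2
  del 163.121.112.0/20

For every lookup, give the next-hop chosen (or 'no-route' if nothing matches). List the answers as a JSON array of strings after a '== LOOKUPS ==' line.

Process each operation:
  add 35.31.60.16/29 -> H3 at depth 29
  add 0.0.0.0/0 -> H3 at depth 0
  add 22.48.76.0/24 -> H0 at depth 24
  ? 22.48.76.3  path d0:H3→d1:-→d2:-→d3:-→d4:-→d5:-→d6:-→d7:-→d8:-→d9:-→d10:-→d11:-→d12:-→d13:-→d14:-→d15:-→d16:-→d17:-→d18:-→d19:-→d20:-→d21:-→d22:-→d23:-→d24:H0  best=H0
  ? 22.48.76.0  path d0:H3→d1:-→d2:-→d3:-→d4:-→d5:-→d6:-→d7:-→d8:-→d9:-→d10:-→d11:-→d12:-→d13:-→d14:-→d15:-→d16:-→d17:-→d18:-→d19:-→d20:-→d21:-→d22:-→d23:-→d24:H0  best=H0
  - 35.31.60.16/29 clear@29
  add 22.48.76.160/28 -> H1 at depth 28
  ? 22.48.76.162  path d0:H3→d1:-→d2:-→d3:-→d4:-→d5:-→d6:-→d7:-→d8:-→d9:-→d10:-→d11:-→d12:-→d13:-→d14:-→d15:-→d16:-→d17:-→d18:-→d19:-→d20:-→d21:-→d22:-→d23:-→d24:H0→d25:-→d26:-→d27:-→d28:H1  best=H1
  add 163.121.127.116/32 -> H0 at depth 32
  - 22.48.76.0/24 clear@24
  add 163.112.0.0/12 -> H0 at depth 12
  ? 163.112.0.1  path d0:H3→d1:-→d2:-→d3:-→d4:-→d5:-→d6:-→d7:-→d8:-→d9:-→d10:-→d11:-→d12:H0  best=H0
  ? 207.35.137.7  path d0:H3→d1:-  best=H3
  - 22.48.76.160/28 clear@28
  add 0.0.0.0/0 -> H0 at depth 0
  ? 223.4.157.246  path d0:H0→d1:-  best=H0
  ? 15.115.54.54  path d0:H0→d1:-→d2:-→d3:-  best=H0
  add 35.16.0.0/12 -> H0 at depth 12
  - 35.16.0.0/12 clear@12
  ? 163.121.127.116  path d0:H0→d1:-→d2:-→d3:-→d4:-→d5:-→d6:-→d7:-→d8:-→d9:-→d10:-→d11:-→d12:H0→d13:-→d14:-→d15:-→d16:-→d17:-→d18:-→d19:-→d20:-→d21:-→d22:-→d23:-→d24:-→d25:-→d26:-→d27:-→d28:-→d29:-→d30:-→d31:-→d32:H0  best=H0
  ? 163.121.126.116  path d0:H0→d1:-→d2:-→d3:-→d4:-→d5:-→d6:-→d7:-→d8:-→d9:-→d10:-→d11:-→d12:H0→d13:-→d14:-→d15:-→d16:-→d17:-→d18:-→d19:-→d20:-→d21:-→d22:-→d23:-  best=H0
  ? 249.235.183.190  path d0:H0→d1:-  best=H0
  ? 163.112.0.94  path d0:H0→d1:-→d2:-→d3:-→d4:-→d5:-→d6:-→d7:-→d8:-→d9:-→d10:-→d11:-→d12:H0  best=H0
  add 0.0.0.0/1 -> H0 at depth 1
  add 22.48.0.0/14 -> H2 at depth 14
  add 0.0.0.0/0 -> H0 at depth 0
  - 163.121.127.116/32 clear@32
  add 163.121.112.0/20 -> H3 at depth 20
  - 163.121.112.0/20 clear@20
  add 163.121.112.0/20 -> H2 at depth 20
  - 163.121.112.0/20 clear@20

== LOOKUPS ==
["H0","H0","H1","H0","H3","H0","H0","H0","H0","H0","H0"]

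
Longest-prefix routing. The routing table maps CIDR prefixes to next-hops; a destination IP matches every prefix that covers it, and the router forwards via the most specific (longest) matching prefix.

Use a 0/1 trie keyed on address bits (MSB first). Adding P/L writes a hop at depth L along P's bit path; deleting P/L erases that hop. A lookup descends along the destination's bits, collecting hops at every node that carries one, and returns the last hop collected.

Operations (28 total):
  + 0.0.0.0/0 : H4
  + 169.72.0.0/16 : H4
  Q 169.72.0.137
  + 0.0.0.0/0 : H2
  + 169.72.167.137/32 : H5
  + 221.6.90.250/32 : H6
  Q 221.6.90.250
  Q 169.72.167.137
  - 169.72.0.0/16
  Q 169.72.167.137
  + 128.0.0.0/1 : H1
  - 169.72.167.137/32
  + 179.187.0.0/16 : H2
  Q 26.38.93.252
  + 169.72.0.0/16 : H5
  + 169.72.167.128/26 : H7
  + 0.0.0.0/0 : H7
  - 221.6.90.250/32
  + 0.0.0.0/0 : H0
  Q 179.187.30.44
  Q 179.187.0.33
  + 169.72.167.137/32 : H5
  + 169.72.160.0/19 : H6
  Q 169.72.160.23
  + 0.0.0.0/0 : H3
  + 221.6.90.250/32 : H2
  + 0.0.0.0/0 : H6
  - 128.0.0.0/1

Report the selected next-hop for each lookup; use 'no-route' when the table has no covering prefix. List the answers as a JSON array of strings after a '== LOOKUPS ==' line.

Trace:
  + 0.0.0.0/0 (H4) depth=0
  + 169.72.0.0/16 (H4) depth=16
  lookup 169.72.0.137: bits 1010100101001000 walk d0:H4→d1:-→d2:-→d3:-→d4:-→d5:-→d6:-→d7:-→d8:-→d9:-→d10:-→d11:-→d12:-→d13:-→d14:-→d15:-→d16:H4 -> H4
  + 0.0.0.0/0 (H2) depth=0
  + 169.72.167.137/32 (H5) depth=32
  + 221.6.90.250/32 (H6) depth=32
  lookup 221.6.90.250: bits 11011101000001100101101011111010 walk d0:H2→d1:-→d2:-→d3:-→d4:-→d5:-→d6:-→d7:-→d8:-→d9:-→d10:-→d11:-→d12:-→d13:-→d14:-→d15:-→d16:-→d17:-→d18:-→d19:-→d20:-→d21:-→d22:-→d23:-→d24:-→d25:-→d26:-→d27:-→d28:-→d29:-→d30:-→d31:-→d32:H6 -> H6
  lookup 169.72.167.137: bits 10101001010010001010011110001001 walk d0:H2→d1:-→d2:-→d3:-→d4:-→d5:-→d6:-→d7:-→d8:-→d9:-→d10:-→d11:-→d12:-→d13:-→d14:-→d15:-→d16:H4→d17:-→d18:-→d19:-→d20:-→d21:-→d22:-→d23:-→d24:-→d25:-→d26:-→d27:-→d28:-→d29:-→d30:-→d31:-→d32:H5 -> H5
  del 169.72.0.0/16 (clear depth 16)
  lookup 169.72.167.137: bits 10101001010010001010011110001001 walk d0:H2→d1:-→d2:-→d3:-→d4:-→d5:-→d6:-→d7:-→d8:-→d9:-→d10:-→d11:-→d12:-→d13:-→d14:-→d15:-→d16:-→d17:-→d18:-→d19:-→d20:-→d21:-→d22:-→d23:-→d24:-→d25:-→d26:-→d27:-→d28:-→d29:-→d30:-→d31:-→d32:H5 -> H5
  + 128.0.0.0/1 (H1) depth=1
  del 169.72.167.137/32 (clear depth 32)
  + 179.187.0.0/16 (H2) depth=16
  lookup 26.38.93.252: bits ε walk d0:H2 -> H2
  + 169.72.0.0/16 (H5) depth=16
  + 169.72.167.128/26 (H7) depth=26
  + 0.0.0.0/0 (H7) depth=0
  del 221.6.90.250/32 (clear depth 32)
  + 0.0.0.0/0 (H0) depth=0
  lookup 179.187.30.44: bits 1011001110111011 walk d0:H0→d1:H1→d2:-→d3:-→d4:-→d5:-→d6:-→d7:-→d8:-→d9:-→d10:-→d11:-→d12:-→d13:-→d14:-→d15:-→d16:H2 -> H2
  lookup 179.187.0.33: bits 1011001110111011 walk d0:H0→d1:H1→d2:-→d3:-→d4:-→d5:-→d6:-→d7:-→d8:-→d9:-→d10:-→d11:-→d12:-→d13:-→d14:-→d15:-→d16:H2 -> H2
  + 169.72.167.137/32 (H5) depth=32
  + 169.72.160.0/19 (H6) depth=19
  lookup 169.72.160.23: bits 101010010100100010100 walk d0:H0→d1:H1→d2:-→d3:-→d4:-→d5:-→d6:-→d7:-→d8:-→d9:-→d10:-→d11:-→d12:-→d13:-→d14:-→d15:-→d16:H5→d17:-→d18:-→d19:H6→d20:-→d21:- -> H6
  + 0.0.0.0/0 (H3) depth=0
  + 221.6.90.250/32 (H2) depth=32
  + 0.0.0.0/0 (H6) depth=0
  del 128.0.0.0/1 (clear depth 1)

== LOOKUPS ==
["H4","H6","H5","H5","H2","H2","H2","H6"]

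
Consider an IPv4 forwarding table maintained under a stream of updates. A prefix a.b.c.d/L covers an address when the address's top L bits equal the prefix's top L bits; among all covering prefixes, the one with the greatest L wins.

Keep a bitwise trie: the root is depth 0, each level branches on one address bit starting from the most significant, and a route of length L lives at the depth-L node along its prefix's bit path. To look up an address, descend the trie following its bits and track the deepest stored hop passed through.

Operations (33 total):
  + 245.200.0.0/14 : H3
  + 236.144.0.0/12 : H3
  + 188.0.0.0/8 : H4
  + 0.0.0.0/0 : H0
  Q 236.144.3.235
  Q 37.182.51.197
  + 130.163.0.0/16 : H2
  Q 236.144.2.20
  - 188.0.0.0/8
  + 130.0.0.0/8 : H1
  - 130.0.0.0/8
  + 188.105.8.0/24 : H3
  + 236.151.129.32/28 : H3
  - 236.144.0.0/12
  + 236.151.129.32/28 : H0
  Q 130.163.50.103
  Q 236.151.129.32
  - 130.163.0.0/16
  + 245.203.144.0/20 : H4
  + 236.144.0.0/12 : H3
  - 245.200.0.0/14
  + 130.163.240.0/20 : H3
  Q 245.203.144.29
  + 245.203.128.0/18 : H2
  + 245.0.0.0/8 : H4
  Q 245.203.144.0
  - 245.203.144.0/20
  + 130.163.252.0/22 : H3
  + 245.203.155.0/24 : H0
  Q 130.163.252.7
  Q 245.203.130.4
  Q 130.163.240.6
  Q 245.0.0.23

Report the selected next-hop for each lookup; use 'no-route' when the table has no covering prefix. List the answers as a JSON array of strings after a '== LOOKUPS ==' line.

Apply in order:
  add 245.200.0.0/14 -> H3 at depth 14
  add 236.144.0.0/12 -> H3 at depth 12
  add 188.0.0.0/8 -> H4 at depth 8
  add 0.0.0.0/0 -> H0 at depth 0
  ? 236.144.3.235  path d0:H0→d1:-→d2:-→d3:-→d4:-→d5:-→d6:-→d7:-→d8:-→d9:-→d10:-→d11:-→d12:H3  best=H3
  ? 37.182.51.197  path d0:H0  best=H0
  add 130.163.0.0/16 -> H2 at depth 16
  ? 236.144.2.20  path d0:H0→d1:-→d2:-→d3:-→d4:-→d5:-→d6:-→d7:-→d8:-→d9:-→d10:-→d11:-→d12:H3  best=H3
  del 188.0.0.0/8 (clear depth 8)
  add 130.0.0.0/8 -> H1 at depth 8
  del 130.0.0.0/8 (clear depth 8)
  add 188.105.8.0/24 -> H3 at depth 24
  add 236.151.129.32/28 -> H3 at depth 28
  del 236.144.0.0/12 (clear depth 12)
  add 236.151.129.32/28 -> H0 at depth 28
  ? 130.163.50.103  path d0:H0→d1:-→d2:-→d3:-→d4:-→d5:-→d6:-→d7:-→d8:-→d9:-→d10:-→d11:-→d12:-→d13:-→d14:-→d15:-→d16:H2  best=H2
  ? 236.151.129.32  path d0:H0→d1:-→d2:-→d3:-→d4:-→d5:-→d6:-→d7:-→d8:-→d9:-→d10:-→d11:-→d12:-→d13:-→d14:-→d15:-→d16:-→d17:-→d18:-→d19:-→d20:-→d21:-→d22:-→d23:-→d24:-→d25:-→d26:-→d27:-→d28:H0  best=H0
  del 130.163.0.0/16 (clear depth 16)
  add 245.203.144.0/20 -> H4 at depth 20
  add 236.144.0.0/12 -> H3 at depth 12
  del 245.200.0.0/14 (clear depth 14)
  add 130.163.240.0/20 -> H3 at depth 20
  ? 245.203.144.29  path d0:H0→d1:-→d2:-→d3:-→d4:-→d5:-→d6:-→d7:-→d8:-→d9:-→d10:-→d11:-→d12:-→d13:-→d14:-→d15:-→d16:-→d17:-→d18:-→d19:-→d20:H4  best=H4
  add 245.203.128.0/18 -> H2 at depth 18
  add 245.0.0.0/8 -> H4 at depth 8
  ? 245.203.144.0  path d0:H0→d1:-→d2:-→d3:-→d4:-→d5:-→d6:-→d7:-→d8:H4→d9:-→d10:-→d11:-→d12:-→d13:-→d14:-→d15:-→d16:-→d17:-→d18:H2→d19:-→d20:H4  best=H4
  del 245.203.144.0/20 (clear depth 20)
  add 130.163.252.0/22 -> H3 at depth 22
  add 245.203.155.0/24 -> H0 at depth 24
  ? 130.163.252.7  path d0:H0→d1:-→d2:-→d3:-→d4:-→d5:-→d6:-→d7:-→d8:-→d9:-→d10:-→d11:-→d12:-→d13:-→d14:-→d15:-→d16:-→d17:-→d18:-→d19:-→d20:H3→d21:-→d22:H3  best=H3
  ? 245.203.130.4  path d0:H0→d1:-→d2:-→d3:-→d4:-→d5:-→d6:-→d7:-→d8:H4→d9:-→d10:-→d11:-→d12:-→d13:-→d14:-→d15:-→d16:-→d17:-→d18:H2→d19:-  best=H2
  ? 130.163.240.6  path d0:H0→d1:-→d2:-→d3:-→d4:-→d5:-→d6:-→d7:-→d8:-→d9:-→d10:-→d11:-→d12:-→d13:-→d14:-→d15:-→d16:-→d17:-→d18:-→d19:-→d20:H3  best=H3
  ? 245.0.0.23  path d0:H0→d1:-→d2:-→d3:-→d4:-→d5:-→d6:-→d7:-→d8:H4  best=H4

== LOOKUPS ==
["H3","H0","H3","H2","H0","H4","H4","H3","H2","H3","H4"]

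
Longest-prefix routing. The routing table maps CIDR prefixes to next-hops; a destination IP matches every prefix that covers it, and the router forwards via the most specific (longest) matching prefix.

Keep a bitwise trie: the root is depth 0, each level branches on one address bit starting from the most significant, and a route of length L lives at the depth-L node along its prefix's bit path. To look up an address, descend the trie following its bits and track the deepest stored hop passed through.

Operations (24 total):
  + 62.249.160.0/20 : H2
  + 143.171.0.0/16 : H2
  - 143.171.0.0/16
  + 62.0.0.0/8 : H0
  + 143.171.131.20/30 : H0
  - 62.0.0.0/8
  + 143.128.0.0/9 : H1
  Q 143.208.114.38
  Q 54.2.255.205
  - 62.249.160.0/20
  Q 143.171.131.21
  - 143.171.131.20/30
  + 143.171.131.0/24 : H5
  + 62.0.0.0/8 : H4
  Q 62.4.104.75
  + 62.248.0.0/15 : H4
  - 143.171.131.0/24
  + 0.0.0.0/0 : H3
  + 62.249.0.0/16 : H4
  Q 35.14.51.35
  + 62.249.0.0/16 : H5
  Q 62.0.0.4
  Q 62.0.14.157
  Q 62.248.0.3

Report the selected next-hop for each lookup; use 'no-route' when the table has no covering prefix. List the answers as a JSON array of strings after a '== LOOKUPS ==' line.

Process each operation:
  + 62.249.160.0/20 (H2) depth=20
  + 143.171.0.0/16 (H2) depth=16
  - 143.171.0.0/16 clear@16
  + 62.0.0.0/8 (H0) depth=8
  + 143.171.131.20/30 (H0) depth=30
  - 62.0.0.0/8 clear@8
  + 143.128.0.0/9 (H1) depth=9
  Q 143.208.114.38: descend 100011111 ; hops seen [H1] ; pick H1
  Q 54.2.255.205: descend 0011 ; hops seen [∅] ; pick no-route
  - 62.249.160.0/20 clear@20
  Q 143.171.131.21: descend 100011111010101110000011000101 ; hops seen [H1,H0] ; pick H0
  - 143.171.131.20/30 clear@30
  + 143.171.131.0/24 (H5) depth=24
  + 62.0.0.0/8 (H4) depth=8
  Q 62.4.104.75: descend 00111110 ; hops seen [H4] ; pick H4
  + 62.248.0.0/15 (H4) depth=15
  - 143.171.131.0/24 clear@24
  + 0.0.0.0/0 (H3) depth=0
  + 62.249.0.0/16 (H4) depth=16
  Q 35.14.51.35: descend 001 ; hops seen [H3] ; pick H3
  + 62.249.0.0/16 (H5) depth=16
  Q 62.0.0.4: descend 00111110 ; hops seen [H3,H4] ; pick H4
  Q 62.0.14.157: descend 00111110 ; hops seen [H3,H4] ; pick H4
  Q 62.248.0.3: descend 001111101111100 ; hops seen [H3,H4,H4] ; pick H4

== LOOKUPS ==
["H1","no-route","H0","H4","H3","H4","H4","H4"]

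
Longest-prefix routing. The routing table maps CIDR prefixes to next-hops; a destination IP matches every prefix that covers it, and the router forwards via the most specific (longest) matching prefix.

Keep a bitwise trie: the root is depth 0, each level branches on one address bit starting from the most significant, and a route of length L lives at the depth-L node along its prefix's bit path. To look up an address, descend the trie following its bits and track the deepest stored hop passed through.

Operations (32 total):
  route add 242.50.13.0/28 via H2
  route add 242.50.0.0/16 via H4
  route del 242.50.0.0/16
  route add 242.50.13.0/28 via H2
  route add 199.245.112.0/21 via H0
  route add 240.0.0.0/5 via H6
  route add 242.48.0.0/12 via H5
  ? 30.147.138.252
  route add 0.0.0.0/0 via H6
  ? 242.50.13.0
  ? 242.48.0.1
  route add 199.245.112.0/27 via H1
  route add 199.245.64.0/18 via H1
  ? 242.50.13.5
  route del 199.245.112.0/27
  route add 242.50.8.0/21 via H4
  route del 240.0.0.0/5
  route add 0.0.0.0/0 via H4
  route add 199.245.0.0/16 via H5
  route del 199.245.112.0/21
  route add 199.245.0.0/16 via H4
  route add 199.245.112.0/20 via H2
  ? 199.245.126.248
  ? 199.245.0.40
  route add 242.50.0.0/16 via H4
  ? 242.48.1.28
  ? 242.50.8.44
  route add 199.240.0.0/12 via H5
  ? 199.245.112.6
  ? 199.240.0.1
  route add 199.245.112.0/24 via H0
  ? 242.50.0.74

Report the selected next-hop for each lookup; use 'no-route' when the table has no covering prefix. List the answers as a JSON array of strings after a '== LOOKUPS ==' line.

Trace:
  + 242.50.13.0/28 (H2) depth=28
  + 242.50.0.0/16 (H4) depth=16
  del 242.50.0.0/16 (clear depth 16)
  + 242.50.13.0/28 (H2) depth=28
  + 199.245.112.0/21 (H0) depth=21
  + 240.0.0.0/5 (H6) depth=5
  + 242.48.0.0/12 (H5) depth=12
  Q 30.147.138.252: descend ε ; hops seen [∅] ; pick no-route
  + 0.0.0.0/0 (H6) depth=0
  Q 242.50.13.0: descend 1111001000110010000011010000 ; hops seen [H6,H6,H5,H2] ; pick H2
  Q 242.48.0.1: descend 11110010001100 ; hops seen [H6,H6,H5] ; pick H5
  + 199.245.112.0/27 (H1) depth=27
  + 199.245.64.0/18 (H1) depth=18
  Q 242.50.13.5: descend 1111001000110010000011010000 ; hops seen [H6,H6,H5,H2] ; pick H2
  del 199.245.112.0/27 (clear depth 27)
  + 242.50.8.0/21 (H4) depth=21
  del 240.0.0.0/5 (clear depth 5)
  + 0.0.0.0/0 (H4) depth=0
  + 199.245.0.0/16 (H5) depth=16
  del 199.245.112.0/21 (clear depth 21)
  + 199.245.0.0/16 (H4) depth=16
  + 199.245.112.0/20 (H2) depth=20
  Q 199.245.126.248: descend 11000111111101010111 ; hops seen [H4,H4,H1,H2] ; pick H2
  Q 199.245.0.40: descend 11000111111101010 ; hops seen [H4,H4] ; pick H4
  + 242.50.0.0/16 (H4) depth=16
  Q 242.48.1.28: descend 11110010001100 ; hops seen [H4,H5] ; pick H5
  Q 242.50.8.44: descend 111100100011001000001 ; hops seen [H4,H5,H4,H4] ; pick H4
  + 199.240.0.0/12 (H5) depth=12
  Q 199.245.112.6: descend 110001111111010101110000000 ; hops seen [H4,H5,H4,H1,H2] ; pick H2
  Q 199.240.0.1: descend 1100011111110 ; hops seen [H4,H5] ; pick H5
  + 199.245.112.0/24 (H0) depth=24
  Q 242.50.0.74: descend 11110010001100100000 ; hops seen [H4,H5,H4] ; pick H4

== LOOKUPS ==
["no-route","H2","H5","H2","H2","H4","H5","H4","H2","H5","H4"]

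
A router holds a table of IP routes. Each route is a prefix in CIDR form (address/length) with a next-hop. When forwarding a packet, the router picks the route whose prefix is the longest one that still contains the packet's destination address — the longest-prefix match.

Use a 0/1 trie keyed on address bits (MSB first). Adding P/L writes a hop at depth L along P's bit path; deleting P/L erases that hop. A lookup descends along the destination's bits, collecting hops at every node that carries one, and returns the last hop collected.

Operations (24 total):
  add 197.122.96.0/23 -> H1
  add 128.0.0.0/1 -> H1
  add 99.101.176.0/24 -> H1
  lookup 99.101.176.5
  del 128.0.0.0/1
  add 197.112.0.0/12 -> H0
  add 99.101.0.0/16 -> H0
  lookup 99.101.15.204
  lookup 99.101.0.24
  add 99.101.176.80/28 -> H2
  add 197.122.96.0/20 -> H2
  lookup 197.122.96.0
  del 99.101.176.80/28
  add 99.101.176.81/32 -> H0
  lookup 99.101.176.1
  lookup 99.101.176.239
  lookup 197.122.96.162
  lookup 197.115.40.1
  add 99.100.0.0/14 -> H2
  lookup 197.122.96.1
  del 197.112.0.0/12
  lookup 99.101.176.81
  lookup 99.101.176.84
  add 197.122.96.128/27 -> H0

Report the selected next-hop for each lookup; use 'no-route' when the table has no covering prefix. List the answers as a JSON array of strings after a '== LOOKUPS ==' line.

Process each operation:
  add 197.122.96.0/23 -> H1 at depth 23
  add 128.0.0.0/1 -> H1 at depth 1
  add 99.101.176.0/24 -> H1 at depth 24
  lookup 99.101.176.5: bits 011000110110010110110000 walk d0:-→d1:-→d2:-→d3:-→d4:-→d5:-→d6:-→d7:-→d8:-→d9:-→d10:-→d11:-→d12:-→d13:-→d14:-→d15:-→d16:-→d17:-→d18:-→d19:-→d20:-→d21:-→d22:-→d23:-→d24:H1 -> H1
  - 128.0.0.0/1 clear@1
  add 197.112.0.0/12 -> H0 at depth 12
  add 99.101.0.0/16 -> H0 at depth 16
  lookup 99.101.15.204: bits 0110001101100101 walk d0:-→d1:-→d2:-→d3:-→d4:-→d5:-→d6:-→d7:-→d8:-→d9:-→d10:-→d11:-→d12:-→d13:-→d14:-→d15:-→d16:H0 -> H0
  lookup 99.101.0.24: bits 0110001101100101 walk d0:-→d1:-→d2:-→d3:-→d4:-→d5:-→d6:-→d7:-→d8:-→d9:-→d10:-→d11:-→d12:-→d13:-→d14:-→d15:-→d16:H0 -> H0
  add 99.101.176.80/28 -> H2 at depth 28
  add 197.122.96.0/20 -> H2 at depth 20
  lookup 197.122.96.0: bits 11000101011110100110000 walk d0:-→d1:-→d2:-→d3:-→d4:-→d5:-→d6:-→d7:-→d8:-→d9:-→d10:-→d11:-→d12:H0→d13:-→d14:-→d15:-→d16:-→d17:-→d18:-→d19:-→d20:H2→d21:-→d22:-→d23:H1 -> H1
  - 99.101.176.80/28 clear@28
  add 99.101.176.81/32 -> H0 at depth 32
  lookup 99.101.176.1: bits 0110001101100101101100000 walk d0:-→d1:-→d2:-→d3:-→d4:-→d5:-→d6:-→d7:-→d8:-→d9:-→d10:-→d11:-→d12:-→d13:-→d14:-→d15:-→d16:H0→d17:-→d18:-→d19:-→d20:-→d21:-→d22:-→d23:-→d24:H1→d25:- -> H1
  lookup 99.101.176.239: bits 011000110110010110110000 walk d0:-→d1:-→d2:-→d3:-→d4:-→d5:-→d6:-→d7:-→d8:-→d9:-→d10:-→d11:-→d12:-→d13:-→d14:-→d15:-→d16:H0→d17:-→d18:-→d19:-→d20:-→d21:-→d22:-→d23:-→d24:H1 -> H1
  lookup 197.122.96.162: bits 11000101011110100110000 walk d0:-→d1:-→d2:-→d3:-→d4:-→d5:-→d6:-→d7:-→d8:-→d9:-→d10:-→d11:-→d12:H0→d13:-→d14:-→d15:-→d16:-→d17:-→d18:-→d19:-→d20:H2→d21:-→d22:-→d23:H1 -> H1
  lookup 197.115.40.1: bits 110001010111 walk d0:-→d1:-→d2:-→d3:-→d4:-→d5:-→d6:-→d7:-→d8:-→d9:-→d10:-→d11:-→d12:H0 -> H0
  add 99.100.0.0/14 -> H2 at depth 14
  lookup 197.122.96.1: bits 11000101011110100110000 walk d0:-→d1:-→d2:-→d3:-→d4:-→d5:-→d6:-→d7:-→d8:-→d9:-→d10:-→d11:-→d12:H0→d13:-→d14:-→d15:-→d16:-→d17:-→d18:-→d19:-→d20:H2→d21:-→d22:-→d23:H1 -> H1
  - 197.112.0.0/12 clear@12
  lookup 99.101.176.81: bits 01100011011001011011000001010001 walk d0:-→d1:-→d2:-→d3:-→d4:-→d5:-→d6:-→d7:-→d8:-→d9:-→d10:-→d11:-→d12:-→d13:-→d14:H2→d15:-→d16:H0→d17:-→d18:-→d19:-→d20:-→d21:-→d22:-→d23:-→d24:H1→d25:-→d26:-→d27:-→d28:-→d29:-→d30:-→d31:-→d32:H0 -> H0
  lookup 99.101.176.84: bits 01100011011001011011000001010 walk d0:-→d1:-→d2:-→d3:-→d4:-→d5:-→d6:-→d7:-→d8:-→d9:-→d10:-→d11:-→d12:-→d13:-→d14:H2→d15:-→d16:H0→d17:-→d18:-→d19:-→d20:-→d21:-→d22:-→d23:-→d24:H1→d25:-→d26:-→d27:-→d28:-→d29:- -> H1
  add 197.122.96.128/27 -> H0 at depth 27

== LOOKUPS ==
["H1","H0","H0","H1","H1","H1","H1","H0","H1","H0","H1"]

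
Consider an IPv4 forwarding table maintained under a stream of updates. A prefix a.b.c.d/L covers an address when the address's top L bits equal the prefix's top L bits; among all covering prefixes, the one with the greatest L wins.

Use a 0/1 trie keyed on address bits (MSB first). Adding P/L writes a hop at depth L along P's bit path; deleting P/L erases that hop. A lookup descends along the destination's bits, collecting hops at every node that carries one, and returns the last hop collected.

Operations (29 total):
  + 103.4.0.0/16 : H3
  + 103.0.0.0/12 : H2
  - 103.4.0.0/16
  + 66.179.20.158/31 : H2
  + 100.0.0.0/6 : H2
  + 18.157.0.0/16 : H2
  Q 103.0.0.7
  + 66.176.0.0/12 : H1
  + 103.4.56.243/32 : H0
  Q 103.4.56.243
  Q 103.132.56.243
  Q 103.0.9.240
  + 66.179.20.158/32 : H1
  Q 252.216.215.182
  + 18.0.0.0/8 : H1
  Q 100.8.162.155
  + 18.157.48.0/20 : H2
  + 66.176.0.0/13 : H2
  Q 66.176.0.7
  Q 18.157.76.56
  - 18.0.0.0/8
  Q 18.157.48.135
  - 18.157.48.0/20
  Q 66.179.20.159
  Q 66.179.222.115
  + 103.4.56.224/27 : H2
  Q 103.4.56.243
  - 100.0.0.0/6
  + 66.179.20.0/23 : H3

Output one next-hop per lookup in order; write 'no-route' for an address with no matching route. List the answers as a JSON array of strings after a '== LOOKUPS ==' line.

Trace:
  + 103.4.0.0/16 (H3) depth=16
  + 103.0.0.0/12 (H2) depth=12
  - 103.4.0.0/16 clear@16
  + 66.179.20.158/31 (H2) depth=31
  + 100.0.0.0/6 (H2) depth=6
  + 18.157.0.0/16 (H2) depth=16
  ? 103.0.0.7  path d0:-→d1:-→d2:-→d3:-→d4:-→d5:-→d6:H2→d7:-→d8:-→d9:-→d10:-→d11:-→d12:H2→d13:-  best=H2
  + 66.176.0.0/12 (H1) depth=12
  + 103.4.56.243/32 (H0) depth=32
  ? 103.4.56.243  path d0:-→d1:-→d2:-→d3:-→d4:-→d5:-→d6:H2→d7:-→d8:-→d9:-→d10:-→d11:-→d12:H2→d13:-→d14:-→d15:-→d16:-→d17:-→d18:-→d19:-→d20:-→d21:-→d22:-→d23:-→d24:-→d25:-→d26:-→d27:-→d28:-→d29:-→d30:-→d31:-→d32:H0  best=H0
  ? 103.132.56.243  path d0:-→d1:-→d2:-→d3:-→d4:-→d5:-→d6:H2→d7:-→d8:-  best=H2
  ? 103.0.9.240  path d0:-→d1:-→d2:-→d3:-→d4:-→d5:-→d6:H2→d7:-→d8:-→d9:-→d10:-→d11:-→d12:H2→d13:-  best=H2
  + 66.179.20.158/32 (H1) depth=32
  ? 252.216.215.182  path d0:-  best=no-route
  + 18.0.0.0/8 (H1) depth=8
  ? 100.8.162.155  path d0:-→d1:-→d2:-→d3:-→d4:-→d5:-→d6:H2  best=H2
  + 18.157.48.0/20 (H2) depth=20
  + 66.176.0.0/13 (H2) depth=13
  ? 66.176.0.7  path d0:-→d1:-→d2:-→d3:-→d4:-→d5:-→d6:-→d7:-→d8:-→d9:-→d10:-→d11:-→d12:H1→d13:H2→d14:-  best=H2
  ? 18.157.76.56  path d0:-→d1:-→d2:-→d3:-→d4:-→d5:-→d6:-→d7:-→d8:H1→d9:-→d10:-→d11:-→d12:-→d13:-→d14:-→d15:-→d16:H2→d17:-  best=H2
  - 18.0.0.0/8 clear@8
  ? 18.157.48.135  path d0:-→d1:-→d2:-→d3:-→d4:-→d5:-→d6:-→d7:-→d8:-→d9:-→d10:-→d11:-→d12:-→d13:-→d14:-→d15:-→d16:H2→d17:-→d18:-→d19:-→d20:H2  best=H2
  - 18.157.48.0/20 clear@20
  ? 66.179.20.159  path d0:-→d1:-→d2:-→d3:-→d4:-→d5:-→d6:-→d7:-→d8:-→d9:-→d10:-→d11:-→d12:H1→d13:H2→d14:-→d15:-→d16:-→d17:-→d18:-→d19:-→d20:-→d21:-→d22:-→d23:-→d24:-→d25:-→d26:-→d27:-→d28:-→d29:-→d30:-→d31:H2  best=H2
  ? 66.179.222.115  path d0:-→d1:-→d2:-→d3:-→d4:-→d5:-→d6:-→d7:-→d8:-→d9:-→d10:-→d11:-→d12:H1→d13:H2→d14:-→d15:-→d16:-  best=H2
  + 103.4.56.224/27 (H2) depth=27
  ? 103.4.56.243  path d0:-→d1:-→d2:-→d3:-→d4:-→d5:-→d6:H2→d7:-→d8:-→d9:-→d10:-→d11:-→d12:H2→d13:-→d14:-→d15:-→d16:-→d17:-→d18:-→d19:-→d20:-→d21:-→d22:-→d23:-→d24:-→d25:-→d26:-→d27:H2→d28:-→d29:-→d30:-→d31:-→d32:H0  best=H0
  - 100.0.0.0/6 clear@6
  + 66.179.20.0/23 (H3) depth=23

== LOOKUPS ==
["H2","H0","H2","H2","no-route","H2","H2","H2","H2","H2","H2","H0"]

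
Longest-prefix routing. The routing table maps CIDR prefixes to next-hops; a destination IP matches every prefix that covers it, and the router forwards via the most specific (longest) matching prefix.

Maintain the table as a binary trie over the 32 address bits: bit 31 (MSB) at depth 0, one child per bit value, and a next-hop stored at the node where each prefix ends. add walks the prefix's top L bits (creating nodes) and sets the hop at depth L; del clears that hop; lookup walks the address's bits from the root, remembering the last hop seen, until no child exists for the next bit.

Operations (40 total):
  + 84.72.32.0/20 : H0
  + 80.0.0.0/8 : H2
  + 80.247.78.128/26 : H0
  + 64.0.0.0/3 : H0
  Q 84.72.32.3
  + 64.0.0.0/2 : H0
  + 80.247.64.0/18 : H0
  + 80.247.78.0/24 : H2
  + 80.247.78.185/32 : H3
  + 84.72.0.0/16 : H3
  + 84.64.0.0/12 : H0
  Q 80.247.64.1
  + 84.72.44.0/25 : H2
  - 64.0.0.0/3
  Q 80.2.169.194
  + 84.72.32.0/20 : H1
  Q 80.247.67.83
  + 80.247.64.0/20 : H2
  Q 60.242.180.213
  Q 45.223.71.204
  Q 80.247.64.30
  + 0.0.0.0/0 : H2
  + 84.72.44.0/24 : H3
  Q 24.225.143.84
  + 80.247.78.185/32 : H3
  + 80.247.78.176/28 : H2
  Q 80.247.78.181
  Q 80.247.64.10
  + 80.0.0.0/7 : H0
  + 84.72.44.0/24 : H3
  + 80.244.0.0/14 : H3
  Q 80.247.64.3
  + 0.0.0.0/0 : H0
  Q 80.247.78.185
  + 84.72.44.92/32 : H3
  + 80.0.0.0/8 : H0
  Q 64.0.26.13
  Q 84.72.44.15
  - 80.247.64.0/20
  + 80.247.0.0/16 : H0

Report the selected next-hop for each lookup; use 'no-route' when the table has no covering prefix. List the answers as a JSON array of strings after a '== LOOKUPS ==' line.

Process each operation:
  + 84.72.32.0/20 (H0) depth=20
  + 80.0.0.0/8 (H2) depth=8
  + 80.247.78.128/26 (H0) depth=26
  + 64.0.0.0/3 (H0) depth=3
  Q 84.72.32.3: descend 01010100010010000010 ; hops seen [H0,H0] ; pick H0
  + 64.0.0.0/2 (H0) depth=2
  + 80.247.64.0/18 (H0) depth=18
  + 80.247.78.0/24 (H2) depth=24
  + 80.247.78.185/32 (H3) depth=32
  + 84.72.0.0/16 (H3) depth=16
  + 84.64.0.0/12 (H0) depth=12
  Q 80.247.64.1: descend 01010000111101110100 ; hops seen [H0,H0,H2,H0] ; pick H0
  + 84.72.44.0/25 (H2) depth=25
  - 64.0.0.0/3 clear@3
  Q 80.2.169.194: descend 01010000 ; hops seen [H0,H2] ; pick H2
  + 84.72.32.0/20 (H1) depth=20
  Q 80.247.67.83: descend 01010000111101110100 ; hops seen [H0,H2,H0] ; pick H0
  + 80.247.64.0/20 (H2) depth=20
  Q 60.242.180.213: descend 0 ; hops seen [∅] ; pick no-route
  Q 45.223.71.204: descend 0 ; hops seen [∅] ; pick no-route
  Q 80.247.64.30: descend 01010000111101110100 ; hops seen [H0,H2,H0,H2] ; pick H2
  + 0.0.0.0/0 (H2) depth=0
  + 84.72.44.0/24 (H3) depth=24
  Q 24.225.143.84: descend 0 ; hops seen [H2] ; pick H2
  + 80.247.78.185/32 (H3) depth=32
  + 80.247.78.176/28 (H2) depth=28
  Q 80.247.78.181: descend 0101000011110111010011101011 ; hops seen [H2,H0,H2,H0,H2,H2,H0,H2] ; pick H2
  Q 80.247.64.10: descend 01010000111101110100 ; hops seen [H2,H0,H2,H0,H2] ; pick H2
  + 80.0.0.0/7 (H0) depth=7
  + 84.72.44.0/24 (H3) depth=24
  + 80.244.0.0/14 (H3) depth=14
  Q 80.247.64.3: descend 01010000111101110100 ; hops seen [H2,H0,H0,H2,H3,H0,H2] ; pick H2
  + 0.0.0.0/0 (H0) depth=0
  Q 80.247.78.185: descend 01010000111101110100111010111001 ; hops seen [H0,H0,H0,H2,H3,H0,H2,H2,H0,H2,H3] ; pick H3
  + 84.72.44.92/32 (H3) depth=32
  + 80.0.0.0/8 (H0) depth=8
  Q 64.0.26.13: descend 010 ; hops seen [H0,H0] ; pick H0
  Q 84.72.44.15: descend 0101010001001000001011000 ; hops seen [H0,H0,H0,H3,H1,H3,H2] ; pick H2
  - 80.247.64.0/20 clear@20
  + 80.247.0.0/16 (H0) depth=16

== LOOKUPS ==
["H0","H0","H2","H0","no-route","no-route","H2","H2","H2","H2","H2","H3","H0","H2"]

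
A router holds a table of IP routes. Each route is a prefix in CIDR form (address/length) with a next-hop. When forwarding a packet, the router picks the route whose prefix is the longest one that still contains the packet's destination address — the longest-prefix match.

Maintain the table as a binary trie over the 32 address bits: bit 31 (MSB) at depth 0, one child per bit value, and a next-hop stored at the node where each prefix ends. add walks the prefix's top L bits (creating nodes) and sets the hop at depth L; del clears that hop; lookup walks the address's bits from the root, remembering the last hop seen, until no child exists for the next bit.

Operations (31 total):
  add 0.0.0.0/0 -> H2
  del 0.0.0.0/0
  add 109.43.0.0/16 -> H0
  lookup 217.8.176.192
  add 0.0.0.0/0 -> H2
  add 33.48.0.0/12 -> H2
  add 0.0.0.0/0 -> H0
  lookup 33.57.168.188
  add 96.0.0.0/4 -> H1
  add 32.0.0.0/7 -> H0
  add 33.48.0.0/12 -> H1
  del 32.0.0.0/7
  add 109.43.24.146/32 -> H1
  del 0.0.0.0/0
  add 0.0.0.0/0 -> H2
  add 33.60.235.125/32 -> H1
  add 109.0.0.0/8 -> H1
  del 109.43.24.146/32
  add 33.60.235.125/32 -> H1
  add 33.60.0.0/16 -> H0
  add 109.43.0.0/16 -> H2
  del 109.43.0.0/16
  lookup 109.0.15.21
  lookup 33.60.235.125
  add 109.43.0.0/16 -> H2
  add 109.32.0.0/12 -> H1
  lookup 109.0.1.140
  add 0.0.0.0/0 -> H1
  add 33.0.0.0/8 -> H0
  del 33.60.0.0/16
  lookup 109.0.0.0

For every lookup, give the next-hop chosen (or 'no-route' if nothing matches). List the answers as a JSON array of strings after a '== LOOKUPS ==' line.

Trace:
  + 0.0.0.0/0 (H2) depth=0
  del 0.0.0.0/0 (clear depth 0)
  + 109.43.0.0/16 (H0) depth=16
  ? 217.8.176.192  path d0:-  best=no-route
  + 0.0.0.0/0 (H2) depth=0
  + 33.48.0.0/12 (H2) depth=12
  + 0.0.0.0/0 (H0) depth=0
  ? 33.57.168.188  path d0:H0→d1:-→d2:-→d3:-→d4:-→d5:-→d6:-→d7:-→d8:-→d9:-→d10:-→d11:-→d12:H2  best=H2
  + 96.0.0.0/4 (H1) depth=4
  + 32.0.0.0/7 (H0) depth=7
  + 33.48.0.0/12 (H1) depth=12
  del 32.0.0.0/7 (clear depth 7)
  + 109.43.24.146/32 (H1) depth=32
  del 0.0.0.0/0 (clear depth 0)
  + 0.0.0.0/0 (H2) depth=0
  + 33.60.235.125/32 (H1) depth=32
  + 109.0.0.0/8 (H1) depth=8
  del 109.43.24.146/32 (clear depth 32)
  + 33.60.235.125/32 (H1) depth=32
  + 33.60.0.0/16 (H0) depth=16
  + 109.43.0.0/16 (H2) depth=16
  del 109.43.0.0/16 (clear depth 16)
  ? 109.0.15.21  path d0:H2→d1:-→d2:-→d3:-→d4:H1→d5:-→d6:-→d7:-→d8:H1→d9:-→d10:-  best=H1
  ? 33.60.235.125  path d0:H2→d1:-→d2:-→d3:-→d4:-→d5:-→d6:-→d7:-→d8:-→d9:-→d10:-→d11:-→d12:H1→d13:-→d14:-→d15:-→d16:H0→d17:-→d18:-→d19:-→d20:-→d21:-→d22:-→d23:-→d24:-→d25:-→d26:-→d27:-→d28:-→d29:-→d30:-→d31:-→d32:H1  best=H1
  + 109.43.0.0/16 (H2) depth=16
  + 109.32.0.0/12 (H1) depth=12
  ? 109.0.1.140  path d0:H2→d1:-→d2:-→d3:-→d4:H1→d5:-→d6:-→d7:-→d8:H1→d9:-→d10:-  best=H1
  + 0.0.0.0/0 (H1) depth=0
  + 33.0.0.0/8 (H0) depth=8
  del 33.60.0.0/16 (clear depth 16)
  ? 109.0.0.0  path d0:H1→d1:-→d2:-→d3:-→d4:H1→d5:-→d6:-→d7:-→d8:H1→d9:-→d10:-  best=H1

== LOOKUPS ==
["no-route","H2","H1","H1","H1","H1"]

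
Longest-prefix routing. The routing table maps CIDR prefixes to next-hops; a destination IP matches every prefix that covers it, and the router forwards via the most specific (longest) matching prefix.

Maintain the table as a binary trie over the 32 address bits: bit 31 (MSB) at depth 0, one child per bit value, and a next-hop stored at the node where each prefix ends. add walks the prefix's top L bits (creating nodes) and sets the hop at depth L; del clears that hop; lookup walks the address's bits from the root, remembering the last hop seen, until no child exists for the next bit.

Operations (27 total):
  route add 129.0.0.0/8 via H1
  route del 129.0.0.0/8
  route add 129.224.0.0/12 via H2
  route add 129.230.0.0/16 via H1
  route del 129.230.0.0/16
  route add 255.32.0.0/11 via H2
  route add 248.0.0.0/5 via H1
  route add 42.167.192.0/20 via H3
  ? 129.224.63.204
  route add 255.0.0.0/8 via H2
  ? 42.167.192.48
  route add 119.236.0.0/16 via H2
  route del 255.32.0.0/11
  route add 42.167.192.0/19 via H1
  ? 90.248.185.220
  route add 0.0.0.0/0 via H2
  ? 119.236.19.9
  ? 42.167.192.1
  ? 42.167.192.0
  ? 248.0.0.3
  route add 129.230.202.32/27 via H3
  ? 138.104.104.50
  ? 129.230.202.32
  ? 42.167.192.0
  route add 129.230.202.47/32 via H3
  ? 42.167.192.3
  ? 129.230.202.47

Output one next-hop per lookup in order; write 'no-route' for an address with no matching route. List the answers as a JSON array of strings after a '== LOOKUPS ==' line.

Trace:
  + 129.0.0.0/8 (H1) depth=8
  - 129.0.0.0/8 clear@8
  + 129.224.0.0/12 (H2) depth=12
  + 129.230.0.0/16 (H1) depth=16
  - 129.230.0.0/16 clear@16
  + 255.32.0.0/11 (H2) depth=11
  + 248.0.0.0/5 (H1) depth=5
  + 42.167.192.0/20 (H3) depth=20
  Q 129.224.63.204: descend 1000000111100 ; hops seen [H2] ; pick H2
  + 255.0.0.0/8 (H2) depth=8
  Q 42.167.192.48: descend 00101010101001111100 ; hops seen [H3] ; pick H3
  + 119.236.0.0/16 (H2) depth=16
  - 255.32.0.0/11 clear@11
  + 42.167.192.0/19 (H1) depth=19
  Q 90.248.185.220: descend 01 ; hops seen [∅] ; pick no-route
  + 0.0.0.0/0 (H2) depth=0
  Q 119.236.19.9: descend 0111011111101100 ; hops seen [H2,H2] ; pick H2
  Q 42.167.192.1: descend 00101010101001111100 ; hops seen [H2,H1,H3] ; pick H3
  Q 42.167.192.0: descend 00101010101001111100 ; hops seen [H2,H1,H3] ; pick H3
  Q 248.0.0.3: descend 11111 ; hops seen [H2,H1] ; pick H1
  + 129.230.202.32/27 (H3) depth=27
  Q 138.104.104.50: descend 1000 ; hops seen [H2] ; pick H2
  Q 129.230.202.32: descend 100000011110011011001010001 ; hops seen [H2,H2,H3] ; pick H3
  Q 42.167.192.0: descend 00101010101001111100 ; hops seen [H2,H1,H3] ; pick H3
  + 129.230.202.47/32 (H3) depth=32
  Q 42.167.192.3: descend 00101010101001111100 ; hops seen [H2,H1,H3] ; pick H3
  Q 129.230.202.47: descend 10000001111001101100101000101111 ; hops seen [H2,H2,H3,H3] ; pick H3

== LOOKUPS ==
["H2","H3","no-route","H2","H3","H3","H1","H2","H3","H3","H3","H3"]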